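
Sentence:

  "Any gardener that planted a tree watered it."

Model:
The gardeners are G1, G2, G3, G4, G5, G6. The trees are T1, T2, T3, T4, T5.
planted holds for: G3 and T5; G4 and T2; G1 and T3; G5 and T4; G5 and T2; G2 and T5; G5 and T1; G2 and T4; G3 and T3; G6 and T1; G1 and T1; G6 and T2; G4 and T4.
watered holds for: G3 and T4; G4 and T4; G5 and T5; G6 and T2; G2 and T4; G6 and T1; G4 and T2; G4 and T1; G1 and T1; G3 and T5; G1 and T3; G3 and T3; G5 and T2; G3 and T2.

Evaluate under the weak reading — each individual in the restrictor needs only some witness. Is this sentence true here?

"it" takes "a tree" as antecedent — a donkey pronoun bound across the clause boundary.
Weak reading: every gardener g with some planted-tree has at least one planted-tree t such that watered(g,t).
Per gardener: G1:✓  G2:✓  G3:✓  G4:✓  G5:✓  G6:✓
Every gardener in the restrictor has a witness.

True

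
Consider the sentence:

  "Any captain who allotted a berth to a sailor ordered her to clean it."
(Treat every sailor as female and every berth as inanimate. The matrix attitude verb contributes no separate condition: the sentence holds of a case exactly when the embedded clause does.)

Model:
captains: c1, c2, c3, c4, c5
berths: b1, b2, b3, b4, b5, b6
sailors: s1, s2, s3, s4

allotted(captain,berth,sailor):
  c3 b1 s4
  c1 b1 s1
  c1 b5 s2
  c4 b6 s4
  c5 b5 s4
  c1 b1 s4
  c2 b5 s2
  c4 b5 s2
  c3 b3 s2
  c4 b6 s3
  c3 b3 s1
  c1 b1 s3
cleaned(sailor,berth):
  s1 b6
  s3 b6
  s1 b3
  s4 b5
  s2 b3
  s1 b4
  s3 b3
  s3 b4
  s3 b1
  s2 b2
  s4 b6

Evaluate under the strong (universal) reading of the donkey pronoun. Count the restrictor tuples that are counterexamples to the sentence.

"her" takes "a sailor" as antecedent and "it" takes "a berth"; both are donkey pronouns co-varying with the restrictor.
Strong reading: for every (c,b,s) with allotted(c,b,s), cleaned(s,b).
Restrictor triples: (c1,b1,s1)→cleaned(s1,b1) ✗  (c1,b1,s3)→cleaned(s3,b1) ✓  (c1,b1,s4)→cleaned(s4,b1) ✗  (c1,b5,s2)→cleaned(s2,b5) ✗  (c2,b5,s2)→cleaned(s2,b5) ✗  (c3,b1,s4)→cleaned(s4,b1) ✗  (c3,b3,s1)→cleaned(s1,b3) ✓  (c3,b3,s2)→cleaned(s2,b3) ✓  (c4,b5,s2)→cleaned(s2,b5) ✗  (c4,b6,s3)→cleaned(s3,b6) ✓  (c4,b6,s4)→cleaned(s4,b6) ✓  (c5,b5,s4)→cleaned(s4,b5) ✓
Counterexamples (restrictor triples failing the scope): 6.

6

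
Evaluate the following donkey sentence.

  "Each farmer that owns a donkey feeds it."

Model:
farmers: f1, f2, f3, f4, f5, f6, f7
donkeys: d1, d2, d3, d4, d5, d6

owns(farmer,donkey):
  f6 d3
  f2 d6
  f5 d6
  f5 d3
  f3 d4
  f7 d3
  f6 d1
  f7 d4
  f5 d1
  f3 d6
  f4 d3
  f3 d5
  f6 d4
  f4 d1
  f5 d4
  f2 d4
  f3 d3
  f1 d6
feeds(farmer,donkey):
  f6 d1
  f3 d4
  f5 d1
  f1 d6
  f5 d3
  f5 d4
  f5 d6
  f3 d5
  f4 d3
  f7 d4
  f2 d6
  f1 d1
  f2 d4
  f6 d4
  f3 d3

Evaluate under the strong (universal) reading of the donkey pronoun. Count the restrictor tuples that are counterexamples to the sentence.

4

"it" takes "a donkey" as antecedent — a donkey pronoun bound across the clause boundary.
Strong reading: for every (f,d) with owns(f,d), feeds(f,d).
Restrictor pairs: (f1,d6) ✓  (f2,d4) ✓  (f2,d6) ✓  (f3,d3) ✓  (f3,d4) ✓  (f3,d5) ✓  (f3,d6) ✗  (f4,d1) ✗  (f4,d3) ✓  (f5,d1) ✓  (f5,d3) ✓  (f5,d4) ✓  (f5,d6) ✓  (f6,d1) ✓  (f6,d3) ✗  (f6,d4) ✓  (f7,d3) ✗  (f7,d4) ✓
Counterexamples (restrictor pairs failing the scope): 4.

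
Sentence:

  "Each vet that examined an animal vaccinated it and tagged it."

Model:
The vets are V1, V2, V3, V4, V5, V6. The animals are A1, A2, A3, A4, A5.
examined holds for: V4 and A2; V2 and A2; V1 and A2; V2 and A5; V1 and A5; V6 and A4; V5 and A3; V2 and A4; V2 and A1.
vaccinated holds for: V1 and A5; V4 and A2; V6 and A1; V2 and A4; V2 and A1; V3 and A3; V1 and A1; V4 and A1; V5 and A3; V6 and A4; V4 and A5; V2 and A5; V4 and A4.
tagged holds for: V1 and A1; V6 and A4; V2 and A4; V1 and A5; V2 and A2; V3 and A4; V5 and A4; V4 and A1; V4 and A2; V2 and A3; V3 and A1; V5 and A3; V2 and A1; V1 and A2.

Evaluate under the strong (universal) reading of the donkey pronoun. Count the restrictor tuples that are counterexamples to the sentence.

"it" takes "an animal" as antecedent — a donkey pronoun bound across the clause boundary.
Strong reading: for every (v,a) with examined(v,a), vaccinated(v,a) ∧ tagged(v,a).
Restrictor pairs: (V1,A2) ✗  (V1,A5) ✓  (V2,A1) ✓  (V2,A2) ✗  (V2,A4) ✓  (V2,A5) ✗  (V4,A2) ✓  (V5,A3) ✓  (V6,A4) ✓
Counterexamples (restrictor pairs failing the scope): 3.

3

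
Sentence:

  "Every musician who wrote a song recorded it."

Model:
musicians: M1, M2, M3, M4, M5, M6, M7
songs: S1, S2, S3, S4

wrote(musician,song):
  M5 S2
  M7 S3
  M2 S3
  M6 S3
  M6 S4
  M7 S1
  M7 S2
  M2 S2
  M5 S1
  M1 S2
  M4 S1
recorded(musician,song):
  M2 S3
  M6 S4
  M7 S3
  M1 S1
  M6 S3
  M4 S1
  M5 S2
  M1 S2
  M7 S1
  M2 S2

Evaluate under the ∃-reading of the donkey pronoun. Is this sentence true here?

"it" takes "a song" as antecedent — a donkey pronoun bound across the clause boundary.
Weak reading: every musician m with some wrote-song has at least one wrote-song s such that recorded(m,s).
Per musician: M1:✓  M2:✓  M4:✓  M5:✓  M6:✓  M7:✓
Every musician in the restrictor has a witness.

True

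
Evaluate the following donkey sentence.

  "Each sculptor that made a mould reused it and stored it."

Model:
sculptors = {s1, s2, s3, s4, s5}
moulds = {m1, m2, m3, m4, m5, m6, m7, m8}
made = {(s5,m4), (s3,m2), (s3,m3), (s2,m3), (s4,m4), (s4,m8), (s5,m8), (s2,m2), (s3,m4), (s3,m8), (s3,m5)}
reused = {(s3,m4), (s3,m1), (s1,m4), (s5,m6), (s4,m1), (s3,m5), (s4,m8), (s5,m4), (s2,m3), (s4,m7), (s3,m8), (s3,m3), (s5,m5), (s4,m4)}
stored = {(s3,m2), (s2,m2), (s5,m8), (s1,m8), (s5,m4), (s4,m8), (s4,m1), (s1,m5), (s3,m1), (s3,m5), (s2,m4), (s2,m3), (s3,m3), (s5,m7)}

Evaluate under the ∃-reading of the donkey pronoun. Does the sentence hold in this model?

True

"it" takes "a mould" as antecedent — a donkey pronoun bound across the clause boundary.
Weak reading: every sculptor s with some made-mould has at least one made-mould m such that reused(s,m) ∧ stored(s,m).
Per sculptor: s2:✓  s3:✓  s4:✓  s5:✓
Every sculptor in the restrictor has a witness.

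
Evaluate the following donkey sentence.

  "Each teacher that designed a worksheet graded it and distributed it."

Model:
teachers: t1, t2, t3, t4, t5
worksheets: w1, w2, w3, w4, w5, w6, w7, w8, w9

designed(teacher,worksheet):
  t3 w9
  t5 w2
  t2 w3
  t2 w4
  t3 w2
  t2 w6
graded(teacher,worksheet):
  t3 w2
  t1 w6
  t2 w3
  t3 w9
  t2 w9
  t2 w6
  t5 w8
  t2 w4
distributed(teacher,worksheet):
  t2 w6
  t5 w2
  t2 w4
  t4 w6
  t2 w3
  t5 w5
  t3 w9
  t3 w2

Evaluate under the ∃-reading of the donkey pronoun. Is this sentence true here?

"it" takes "a worksheet" as antecedent — a donkey pronoun bound across the clause boundary.
Weak reading: every teacher t with some designed-worksheet has at least one designed-worksheet w such that graded(t,w) ∧ distributed(t,w).
Per teacher: t2:✓  t3:✓  t5:✗
t5 has no witness among its designed-worksheets.

False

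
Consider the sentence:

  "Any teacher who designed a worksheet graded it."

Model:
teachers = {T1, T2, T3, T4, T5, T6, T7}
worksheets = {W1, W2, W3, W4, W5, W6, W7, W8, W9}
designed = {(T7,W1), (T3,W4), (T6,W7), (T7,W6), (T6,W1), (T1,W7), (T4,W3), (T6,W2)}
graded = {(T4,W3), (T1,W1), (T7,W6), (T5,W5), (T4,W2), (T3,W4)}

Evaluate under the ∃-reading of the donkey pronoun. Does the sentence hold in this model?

"it" takes "a worksheet" as antecedent — a donkey pronoun bound across the clause boundary.
Weak reading: every teacher t with some designed-worksheet has at least one designed-worksheet w such that graded(t,w).
Per teacher: T1:✗  T3:✓  T4:✓  T6:✗  T7:✓
T1 has no witness among its designed-worksheets.

False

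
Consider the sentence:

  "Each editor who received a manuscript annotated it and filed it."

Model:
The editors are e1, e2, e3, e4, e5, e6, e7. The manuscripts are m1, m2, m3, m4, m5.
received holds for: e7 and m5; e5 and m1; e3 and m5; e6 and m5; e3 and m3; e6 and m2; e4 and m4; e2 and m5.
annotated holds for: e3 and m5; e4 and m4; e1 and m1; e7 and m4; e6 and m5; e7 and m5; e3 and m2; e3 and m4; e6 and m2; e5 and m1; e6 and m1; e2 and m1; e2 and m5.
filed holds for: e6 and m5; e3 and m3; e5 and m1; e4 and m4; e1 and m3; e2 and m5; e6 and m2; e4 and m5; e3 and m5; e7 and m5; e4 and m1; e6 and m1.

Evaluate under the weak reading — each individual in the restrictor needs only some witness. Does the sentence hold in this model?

"it" takes "a manuscript" as antecedent — a donkey pronoun bound across the clause boundary.
Weak reading: every editor e with some received-manuscript has at least one received-manuscript m such that annotated(e,m) ∧ filed(e,m).
Per editor: e2:✓  e3:✓  e4:✓  e5:✓  e6:✓  e7:✓
Every editor in the restrictor has a witness.

True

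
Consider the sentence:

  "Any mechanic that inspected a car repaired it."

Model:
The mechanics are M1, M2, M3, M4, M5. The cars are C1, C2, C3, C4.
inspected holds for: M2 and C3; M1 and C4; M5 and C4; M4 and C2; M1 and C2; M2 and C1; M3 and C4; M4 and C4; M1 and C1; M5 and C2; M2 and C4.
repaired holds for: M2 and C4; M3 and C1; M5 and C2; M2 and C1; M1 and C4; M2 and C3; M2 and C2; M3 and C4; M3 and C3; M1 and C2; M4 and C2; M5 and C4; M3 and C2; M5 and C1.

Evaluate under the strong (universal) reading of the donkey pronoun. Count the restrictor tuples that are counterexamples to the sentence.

"it" takes "a car" as antecedent — a donkey pronoun bound across the clause boundary.
Strong reading: for every (m,c) with inspected(m,c), repaired(m,c).
Restrictor pairs: (M1,C1) ✗  (M1,C2) ✓  (M1,C4) ✓  (M2,C1) ✓  (M2,C3) ✓  (M2,C4) ✓  (M3,C4) ✓  (M4,C2) ✓  (M4,C4) ✗  (M5,C2) ✓  (M5,C4) ✓
Counterexamples (restrictor pairs failing the scope): 2.

2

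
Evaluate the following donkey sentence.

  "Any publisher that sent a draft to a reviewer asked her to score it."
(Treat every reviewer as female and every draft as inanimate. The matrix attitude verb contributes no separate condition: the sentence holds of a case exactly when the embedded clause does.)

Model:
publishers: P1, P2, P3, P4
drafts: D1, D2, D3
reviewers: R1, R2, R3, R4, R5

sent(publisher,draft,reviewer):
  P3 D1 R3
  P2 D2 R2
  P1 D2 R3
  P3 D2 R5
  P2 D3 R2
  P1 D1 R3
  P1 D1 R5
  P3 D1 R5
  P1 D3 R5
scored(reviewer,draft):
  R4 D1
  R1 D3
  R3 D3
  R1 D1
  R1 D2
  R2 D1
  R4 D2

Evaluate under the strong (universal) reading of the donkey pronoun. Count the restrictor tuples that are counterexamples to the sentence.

9

"her" takes "a reviewer" as antecedent and "it" takes "a draft"; both are donkey pronouns co-varying with the restrictor.
Strong reading: for every (p,d,r) with sent(p,d,r), scored(r,d).
Restrictor triples: (P1,D1,R3)→scored(R3,D1) ✗  (P1,D1,R5)→scored(R5,D1) ✗  (P1,D2,R3)→scored(R3,D2) ✗  (P1,D3,R5)→scored(R5,D3) ✗  (P2,D2,R2)→scored(R2,D2) ✗  (P2,D3,R2)→scored(R2,D3) ✗  (P3,D1,R3)→scored(R3,D1) ✗  (P3,D1,R5)→scored(R5,D1) ✗  (P3,D2,R5)→scored(R5,D2) ✗
Counterexamples (restrictor triples failing the scope): 9.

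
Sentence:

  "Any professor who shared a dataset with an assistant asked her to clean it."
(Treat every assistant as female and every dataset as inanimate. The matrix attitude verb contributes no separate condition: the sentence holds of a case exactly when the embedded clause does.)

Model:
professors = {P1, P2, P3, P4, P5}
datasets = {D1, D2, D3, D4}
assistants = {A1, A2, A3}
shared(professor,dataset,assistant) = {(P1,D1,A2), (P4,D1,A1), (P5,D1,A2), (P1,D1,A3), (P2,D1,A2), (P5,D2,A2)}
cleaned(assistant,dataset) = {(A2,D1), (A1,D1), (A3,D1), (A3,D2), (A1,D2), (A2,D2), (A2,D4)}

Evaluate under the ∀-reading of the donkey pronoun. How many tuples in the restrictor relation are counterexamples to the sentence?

"her" takes "an assistant" as antecedent and "it" takes "a dataset"; both are donkey pronouns co-varying with the restrictor.
Strong reading: for every (p,d,a) with shared(p,d,a), cleaned(a,d).
Restrictor triples: (P1,D1,A2)→cleaned(A2,D1) ✓  (P1,D1,A3)→cleaned(A3,D1) ✓  (P2,D1,A2)→cleaned(A2,D1) ✓  (P4,D1,A1)→cleaned(A1,D1) ✓  (P5,D1,A2)→cleaned(A2,D1) ✓  (P5,D2,A2)→cleaned(A2,D2) ✓
Counterexamples (restrictor triples failing the scope): 0.

0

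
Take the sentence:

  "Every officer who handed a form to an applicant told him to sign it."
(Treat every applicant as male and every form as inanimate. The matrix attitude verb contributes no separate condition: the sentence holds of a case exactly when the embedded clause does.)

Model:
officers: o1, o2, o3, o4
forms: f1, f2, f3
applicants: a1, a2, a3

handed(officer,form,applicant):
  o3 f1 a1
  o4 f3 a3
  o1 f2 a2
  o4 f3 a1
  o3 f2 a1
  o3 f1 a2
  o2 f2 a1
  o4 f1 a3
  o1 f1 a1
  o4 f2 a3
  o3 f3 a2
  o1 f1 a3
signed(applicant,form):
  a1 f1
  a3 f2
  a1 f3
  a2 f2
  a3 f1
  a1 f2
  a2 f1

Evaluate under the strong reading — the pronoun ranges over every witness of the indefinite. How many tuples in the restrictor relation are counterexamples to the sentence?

2

"him" takes "an applicant" as antecedent and "it" takes "a form"; both are donkey pronouns co-varying with the restrictor.
Strong reading: for every (o,f,a) with handed(o,f,a), signed(a,f).
Restrictor triples: (o1,f1,a1)→signed(a1,f1) ✓  (o1,f1,a3)→signed(a3,f1) ✓  (o1,f2,a2)→signed(a2,f2) ✓  (o2,f2,a1)→signed(a1,f2) ✓  (o3,f1,a1)→signed(a1,f1) ✓  (o3,f1,a2)→signed(a2,f1) ✓  (o3,f2,a1)→signed(a1,f2) ✓  (o3,f3,a2)→signed(a2,f3) ✗  (o4,f1,a3)→signed(a3,f1) ✓  (o4,f2,a3)→signed(a3,f2) ✓  (o4,f3,a1)→signed(a1,f3) ✓  (o4,f3,a3)→signed(a3,f3) ✗
Counterexamples (restrictor triples failing the scope): 2.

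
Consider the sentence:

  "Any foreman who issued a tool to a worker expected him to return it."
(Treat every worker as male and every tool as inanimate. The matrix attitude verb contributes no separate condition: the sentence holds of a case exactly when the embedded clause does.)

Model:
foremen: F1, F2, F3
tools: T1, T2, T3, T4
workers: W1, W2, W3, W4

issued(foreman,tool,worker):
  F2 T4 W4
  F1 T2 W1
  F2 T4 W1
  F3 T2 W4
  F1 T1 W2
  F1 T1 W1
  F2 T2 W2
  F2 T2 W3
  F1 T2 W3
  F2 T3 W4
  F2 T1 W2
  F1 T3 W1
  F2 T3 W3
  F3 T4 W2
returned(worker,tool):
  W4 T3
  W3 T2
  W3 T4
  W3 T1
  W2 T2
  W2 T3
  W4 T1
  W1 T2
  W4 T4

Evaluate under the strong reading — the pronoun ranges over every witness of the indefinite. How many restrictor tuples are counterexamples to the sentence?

"him" takes "a worker" as antecedent and "it" takes "a tool"; both are donkey pronouns co-varying with the restrictor.
Strong reading: for every (f,t,w) with issued(f,t,w), returned(w,t).
Restrictor triples: (F1,T1,W1)→returned(W1,T1) ✗  (F1,T1,W2)→returned(W2,T1) ✗  (F1,T2,W1)→returned(W1,T2) ✓  (F1,T2,W3)→returned(W3,T2) ✓  (F1,T3,W1)→returned(W1,T3) ✗  (F2,T1,W2)→returned(W2,T1) ✗  (F2,T2,W2)→returned(W2,T2) ✓  (F2,T2,W3)→returned(W3,T2) ✓  (F2,T3,W3)→returned(W3,T3) ✗  (F2,T3,W4)→returned(W4,T3) ✓  (F2,T4,W1)→returned(W1,T4) ✗  (F2,T4,W4)→returned(W4,T4) ✓  (F3,T2,W4)→returned(W4,T2) ✗  (F3,T4,W2)→returned(W2,T4) ✗
Counterexamples (restrictor triples failing the scope): 8.

8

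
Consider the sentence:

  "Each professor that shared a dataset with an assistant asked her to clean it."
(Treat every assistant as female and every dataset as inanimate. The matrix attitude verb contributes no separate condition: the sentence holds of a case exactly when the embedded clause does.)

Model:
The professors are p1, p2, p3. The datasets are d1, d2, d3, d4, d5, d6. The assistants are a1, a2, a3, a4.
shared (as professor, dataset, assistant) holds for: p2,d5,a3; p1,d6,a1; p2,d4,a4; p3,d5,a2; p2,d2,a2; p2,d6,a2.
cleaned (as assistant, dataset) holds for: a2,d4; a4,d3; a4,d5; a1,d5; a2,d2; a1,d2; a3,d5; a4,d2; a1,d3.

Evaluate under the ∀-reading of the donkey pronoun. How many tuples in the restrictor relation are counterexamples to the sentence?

4

"her" takes "an assistant" as antecedent and "it" takes "a dataset"; both are donkey pronouns co-varying with the restrictor.
Strong reading: for every (p,d,a) with shared(p,d,a), cleaned(a,d).
Restrictor triples: (p1,d6,a1)→cleaned(a1,d6) ✗  (p2,d2,a2)→cleaned(a2,d2) ✓  (p2,d4,a4)→cleaned(a4,d4) ✗  (p2,d5,a3)→cleaned(a3,d5) ✓  (p2,d6,a2)→cleaned(a2,d6) ✗  (p3,d5,a2)→cleaned(a2,d5) ✗
Counterexamples (restrictor triples failing the scope): 4.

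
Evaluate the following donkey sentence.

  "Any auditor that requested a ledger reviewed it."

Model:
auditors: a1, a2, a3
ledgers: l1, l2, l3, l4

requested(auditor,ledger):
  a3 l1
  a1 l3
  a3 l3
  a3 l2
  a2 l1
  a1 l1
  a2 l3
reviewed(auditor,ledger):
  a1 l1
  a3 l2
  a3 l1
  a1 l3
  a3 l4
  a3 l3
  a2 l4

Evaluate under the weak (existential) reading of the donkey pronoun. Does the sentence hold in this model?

False

"it" takes "a ledger" as antecedent — a donkey pronoun bound across the clause boundary.
Weak reading: every auditor a with some requested-ledger has at least one requested-ledger l such that reviewed(a,l).
Per auditor: a1:✓  a2:✗  a3:✓
a2 has no witness among its requested-ledgers.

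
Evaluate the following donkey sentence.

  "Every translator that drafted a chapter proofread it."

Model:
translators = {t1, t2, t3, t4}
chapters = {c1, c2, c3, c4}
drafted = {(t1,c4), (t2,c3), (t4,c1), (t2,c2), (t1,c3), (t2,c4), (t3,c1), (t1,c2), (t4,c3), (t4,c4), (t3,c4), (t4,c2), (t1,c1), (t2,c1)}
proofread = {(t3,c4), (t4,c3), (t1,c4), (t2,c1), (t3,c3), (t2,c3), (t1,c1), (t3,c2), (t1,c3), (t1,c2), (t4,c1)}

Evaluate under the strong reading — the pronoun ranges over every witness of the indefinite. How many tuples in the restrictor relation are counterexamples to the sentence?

"it" takes "a chapter" as antecedent — a donkey pronoun bound across the clause boundary.
Strong reading: for every (t,c) with drafted(t,c), proofread(t,c).
Restrictor pairs: (t1,c1) ✓  (t1,c2) ✓  (t1,c3) ✓  (t1,c4) ✓  (t2,c1) ✓  (t2,c2) ✗  (t2,c3) ✓  (t2,c4) ✗  (t3,c1) ✗  (t3,c4) ✓  (t4,c1) ✓  (t4,c2) ✗  (t4,c3) ✓  (t4,c4) ✗
Counterexamples (restrictor pairs failing the scope): 5.

5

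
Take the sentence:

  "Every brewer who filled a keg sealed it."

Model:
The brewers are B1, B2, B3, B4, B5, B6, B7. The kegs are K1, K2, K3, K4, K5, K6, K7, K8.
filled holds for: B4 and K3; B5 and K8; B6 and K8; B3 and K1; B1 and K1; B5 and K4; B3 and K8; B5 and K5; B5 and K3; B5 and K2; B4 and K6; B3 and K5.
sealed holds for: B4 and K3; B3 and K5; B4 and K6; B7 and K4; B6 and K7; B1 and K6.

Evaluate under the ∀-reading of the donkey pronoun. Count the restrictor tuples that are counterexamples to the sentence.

9

"it" takes "a keg" as antecedent — a donkey pronoun bound across the clause boundary.
Strong reading: for every (b,k) with filled(b,k), sealed(b,k).
Restrictor pairs: (B1,K1) ✗  (B3,K1) ✗  (B3,K5) ✓  (B3,K8) ✗  (B4,K3) ✓  (B4,K6) ✓  (B5,K2) ✗  (B5,K3) ✗  (B5,K4) ✗  (B5,K5) ✗  (B5,K8) ✗  (B6,K8) ✗
Counterexamples (restrictor pairs failing the scope): 9.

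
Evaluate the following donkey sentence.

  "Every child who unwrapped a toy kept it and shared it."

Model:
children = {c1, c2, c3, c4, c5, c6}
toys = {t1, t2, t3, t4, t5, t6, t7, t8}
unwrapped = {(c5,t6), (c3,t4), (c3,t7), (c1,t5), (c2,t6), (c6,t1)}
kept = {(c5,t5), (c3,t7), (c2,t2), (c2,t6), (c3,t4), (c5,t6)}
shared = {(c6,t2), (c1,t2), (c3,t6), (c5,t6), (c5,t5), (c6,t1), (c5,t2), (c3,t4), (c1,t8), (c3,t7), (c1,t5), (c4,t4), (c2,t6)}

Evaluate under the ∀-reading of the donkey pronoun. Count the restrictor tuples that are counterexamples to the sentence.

2

"it" takes "a toy" as antecedent — a donkey pronoun bound across the clause boundary.
Strong reading: for every (c,t) with unwrapped(c,t), kept(c,t) ∧ shared(c,t).
Restrictor pairs: (c1,t5) ✗  (c2,t6) ✓  (c3,t4) ✓  (c3,t7) ✓  (c5,t6) ✓  (c6,t1) ✗
Counterexamples (restrictor pairs failing the scope): 2.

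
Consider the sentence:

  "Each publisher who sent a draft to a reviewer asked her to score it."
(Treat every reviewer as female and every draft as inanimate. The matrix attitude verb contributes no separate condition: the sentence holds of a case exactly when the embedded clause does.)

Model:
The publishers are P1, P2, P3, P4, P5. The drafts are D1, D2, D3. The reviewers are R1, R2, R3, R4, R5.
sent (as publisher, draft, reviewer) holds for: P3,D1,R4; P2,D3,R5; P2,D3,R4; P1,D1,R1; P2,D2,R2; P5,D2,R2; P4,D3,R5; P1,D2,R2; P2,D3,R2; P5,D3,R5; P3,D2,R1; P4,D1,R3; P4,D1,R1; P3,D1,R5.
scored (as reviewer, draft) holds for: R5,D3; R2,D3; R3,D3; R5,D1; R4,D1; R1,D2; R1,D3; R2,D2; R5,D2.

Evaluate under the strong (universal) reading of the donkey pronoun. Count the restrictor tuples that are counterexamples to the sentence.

4

"her" takes "a reviewer" as antecedent and "it" takes "a draft"; both are donkey pronouns co-varying with the restrictor.
Strong reading: for every (p,d,r) with sent(p,d,r), scored(r,d).
Restrictor triples: (P1,D1,R1)→scored(R1,D1) ✗  (P1,D2,R2)→scored(R2,D2) ✓  (P2,D2,R2)→scored(R2,D2) ✓  (P2,D3,R2)→scored(R2,D3) ✓  (P2,D3,R4)→scored(R4,D3) ✗  (P2,D3,R5)→scored(R5,D3) ✓  (P3,D1,R4)→scored(R4,D1) ✓  (P3,D1,R5)→scored(R5,D1) ✓  (P3,D2,R1)→scored(R1,D2) ✓  (P4,D1,R1)→scored(R1,D1) ✗  (P4,D1,R3)→scored(R3,D1) ✗  (P4,D3,R5)→scored(R5,D3) ✓  (P5,D2,R2)→scored(R2,D2) ✓  (P5,D3,R5)→scored(R5,D3) ✓
Counterexamples (restrictor triples failing the scope): 4.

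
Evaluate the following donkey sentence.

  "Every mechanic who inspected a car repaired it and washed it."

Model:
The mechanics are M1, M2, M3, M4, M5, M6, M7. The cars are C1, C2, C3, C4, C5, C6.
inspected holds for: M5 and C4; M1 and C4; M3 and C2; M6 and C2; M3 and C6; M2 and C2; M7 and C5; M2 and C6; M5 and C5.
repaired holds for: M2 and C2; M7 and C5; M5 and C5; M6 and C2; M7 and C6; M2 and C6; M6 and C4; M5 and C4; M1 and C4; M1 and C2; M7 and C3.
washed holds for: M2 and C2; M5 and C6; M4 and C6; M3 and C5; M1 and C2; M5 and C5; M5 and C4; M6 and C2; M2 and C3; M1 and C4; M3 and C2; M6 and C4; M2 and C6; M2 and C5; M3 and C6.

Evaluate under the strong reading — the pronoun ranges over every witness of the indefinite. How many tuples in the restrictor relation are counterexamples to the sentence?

3

"it" takes "a car" as antecedent — a donkey pronoun bound across the clause boundary.
Strong reading: for every (m,c) with inspected(m,c), repaired(m,c) ∧ washed(m,c).
Restrictor pairs: (M1,C4) ✓  (M2,C2) ✓  (M2,C6) ✓  (M3,C2) ✗  (M3,C6) ✗  (M5,C4) ✓  (M5,C5) ✓  (M6,C2) ✓  (M7,C5) ✗
Counterexamples (restrictor pairs failing the scope): 3.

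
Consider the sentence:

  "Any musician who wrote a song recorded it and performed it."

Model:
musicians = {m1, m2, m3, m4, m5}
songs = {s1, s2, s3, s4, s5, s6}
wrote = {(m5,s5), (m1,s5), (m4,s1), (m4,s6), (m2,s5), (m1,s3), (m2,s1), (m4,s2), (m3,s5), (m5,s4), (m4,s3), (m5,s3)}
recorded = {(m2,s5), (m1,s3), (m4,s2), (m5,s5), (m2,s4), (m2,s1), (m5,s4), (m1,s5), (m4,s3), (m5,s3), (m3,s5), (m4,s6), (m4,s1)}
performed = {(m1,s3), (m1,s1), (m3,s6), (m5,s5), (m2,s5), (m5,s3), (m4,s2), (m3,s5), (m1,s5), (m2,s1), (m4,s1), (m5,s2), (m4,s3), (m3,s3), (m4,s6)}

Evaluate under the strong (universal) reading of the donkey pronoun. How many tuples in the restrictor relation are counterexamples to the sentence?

"it" takes "a song" as antecedent — a donkey pronoun bound across the clause boundary.
Strong reading: for every (m,s) with wrote(m,s), recorded(m,s) ∧ performed(m,s).
Restrictor pairs: (m1,s3) ✓  (m1,s5) ✓  (m2,s1) ✓  (m2,s5) ✓  (m3,s5) ✓  (m4,s1) ✓  (m4,s2) ✓  (m4,s3) ✓  (m4,s6) ✓  (m5,s3) ✓  (m5,s4) ✗  (m5,s5) ✓
Counterexamples (restrictor pairs failing the scope): 1.

1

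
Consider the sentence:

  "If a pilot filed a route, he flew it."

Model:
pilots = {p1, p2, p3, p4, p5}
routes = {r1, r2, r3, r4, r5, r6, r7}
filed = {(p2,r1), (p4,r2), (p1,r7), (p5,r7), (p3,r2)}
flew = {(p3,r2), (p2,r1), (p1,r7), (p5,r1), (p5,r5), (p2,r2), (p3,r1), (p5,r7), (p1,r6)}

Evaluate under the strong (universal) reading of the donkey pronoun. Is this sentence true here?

"it" takes "a route" as antecedent — a donkey pronoun bound across the clause boundary.
Strong reading: for every (p,r) with filed(p,r), flew(p,r).
Restrictor pairs: (p1,r7) ✓  (p2,r1) ✓  (p3,r2) ✓  (p4,r2) ✗  (p5,r7) ✓
Counterexample: (p4,r2) is in filed but fails the scope.

False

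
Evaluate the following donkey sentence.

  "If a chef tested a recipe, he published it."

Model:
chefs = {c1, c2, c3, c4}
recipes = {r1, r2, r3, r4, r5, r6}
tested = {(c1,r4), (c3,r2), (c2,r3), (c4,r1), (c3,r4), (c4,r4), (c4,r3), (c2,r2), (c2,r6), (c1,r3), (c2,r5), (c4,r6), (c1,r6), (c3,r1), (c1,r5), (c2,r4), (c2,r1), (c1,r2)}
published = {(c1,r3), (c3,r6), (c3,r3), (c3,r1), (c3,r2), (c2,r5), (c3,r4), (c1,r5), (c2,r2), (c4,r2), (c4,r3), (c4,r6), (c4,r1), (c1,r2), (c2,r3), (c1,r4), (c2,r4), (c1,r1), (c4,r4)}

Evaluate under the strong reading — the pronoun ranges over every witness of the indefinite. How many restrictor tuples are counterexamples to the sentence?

3

"it" takes "a recipe" as antecedent — a donkey pronoun bound across the clause boundary.
Strong reading: for every (c,r) with tested(c,r), published(c,r).
Restrictor pairs: (c1,r2) ✓  (c1,r3) ✓  (c1,r4) ✓  (c1,r5) ✓  (c1,r6) ✗  (c2,r1) ✗  (c2,r2) ✓  (c2,r3) ✓  (c2,r4) ✓  (c2,r5) ✓  (c2,r6) ✗  (c3,r1) ✓  (c3,r2) ✓  (c3,r4) ✓  (c4,r1) ✓  (c4,r3) ✓  (c4,r4) ✓  (c4,r6) ✓
Counterexamples (restrictor pairs failing the scope): 3.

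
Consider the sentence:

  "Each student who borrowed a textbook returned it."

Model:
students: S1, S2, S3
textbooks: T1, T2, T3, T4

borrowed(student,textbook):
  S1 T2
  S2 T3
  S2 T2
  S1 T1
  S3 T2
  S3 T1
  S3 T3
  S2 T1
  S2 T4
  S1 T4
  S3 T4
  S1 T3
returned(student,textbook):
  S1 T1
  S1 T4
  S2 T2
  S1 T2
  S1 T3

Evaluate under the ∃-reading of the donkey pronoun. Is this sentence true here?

False

"it" takes "a textbook" as antecedent — a donkey pronoun bound across the clause boundary.
Weak reading: every student s with some borrowed-textbook has at least one borrowed-textbook t such that returned(s,t).
Per student: S1:✓  S2:✓  S3:✗
S3 has no witness among its borrowed-textbooks.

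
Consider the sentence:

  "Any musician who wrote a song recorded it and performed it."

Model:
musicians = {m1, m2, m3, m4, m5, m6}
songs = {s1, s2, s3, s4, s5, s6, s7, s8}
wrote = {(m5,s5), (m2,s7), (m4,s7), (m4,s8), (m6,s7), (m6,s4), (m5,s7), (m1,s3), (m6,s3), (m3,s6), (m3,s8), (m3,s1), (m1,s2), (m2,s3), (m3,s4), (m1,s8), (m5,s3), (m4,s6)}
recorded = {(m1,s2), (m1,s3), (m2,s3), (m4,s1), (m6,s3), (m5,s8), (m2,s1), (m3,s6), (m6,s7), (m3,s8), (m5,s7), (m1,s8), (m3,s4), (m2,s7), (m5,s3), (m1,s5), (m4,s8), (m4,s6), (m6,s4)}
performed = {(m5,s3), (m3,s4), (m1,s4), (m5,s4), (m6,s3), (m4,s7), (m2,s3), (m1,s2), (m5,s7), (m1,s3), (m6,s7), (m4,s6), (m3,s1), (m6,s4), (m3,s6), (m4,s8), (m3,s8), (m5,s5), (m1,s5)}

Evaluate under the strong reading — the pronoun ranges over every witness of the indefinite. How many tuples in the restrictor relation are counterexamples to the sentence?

5

"it" takes "a song" as antecedent — a donkey pronoun bound across the clause boundary.
Strong reading: for every (m,s) with wrote(m,s), recorded(m,s) ∧ performed(m,s).
Restrictor pairs: (m1,s2) ✓  (m1,s3) ✓  (m1,s8) ✗  (m2,s3) ✓  (m2,s7) ✗  (m3,s1) ✗  (m3,s4) ✓  (m3,s6) ✓  (m3,s8) ✓  (m4,s6) ✓  (m4,s7) ✗  (m4,s8) ✓  (m5,s3) ✓  (m5,s5) ✗  (m5,s7) ✓  (m6,s3) ✓  (m6,s4) ✓  (m6,s7) ✓
Counterexamples (restrictor pairs failing the scope): 5.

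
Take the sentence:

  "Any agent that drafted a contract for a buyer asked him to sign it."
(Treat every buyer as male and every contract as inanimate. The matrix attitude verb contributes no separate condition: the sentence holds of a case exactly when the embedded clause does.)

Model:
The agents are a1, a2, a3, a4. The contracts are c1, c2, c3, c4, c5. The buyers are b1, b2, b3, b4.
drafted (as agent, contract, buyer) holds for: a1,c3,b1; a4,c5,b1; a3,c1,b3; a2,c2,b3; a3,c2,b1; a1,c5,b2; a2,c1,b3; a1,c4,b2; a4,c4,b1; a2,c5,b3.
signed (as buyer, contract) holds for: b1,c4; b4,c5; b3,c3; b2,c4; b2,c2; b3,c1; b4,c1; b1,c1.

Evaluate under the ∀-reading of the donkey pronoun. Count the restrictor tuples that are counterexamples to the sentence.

"him" takes "a buyer" as antecedent and "it" takes "a contract"; both are donkey pronouns co-varying with the restrictor.
Strong reading: for every (a,c,b) with drafted(a,c,b), signed(b,c).
Restrictor triples: (a1,c3,b1)→signed(b1,c3) ✗  (a1,c4,b2)→signed(b2,c4) ✓  (a1,c5,b2)→signed(b2,c5) ✗  (a2,c1,b3)→signed(b3,c1) ✓  (a2,c2,b3)→signed(b3,c2) ✗  (a2,c5,b3)→signed(b3,c5) ✗  (a3,c1,b3)→signed(b3,c1) ✓  (a3,c2,b1)→signed(b1,c2) ✗  (a4,c4,b1)→signed(b1,c4) ✓  (a4,c5,b1)→signed(b1,c5) ✗
Counterexamples (restrictor triples failing the scope): 6.

6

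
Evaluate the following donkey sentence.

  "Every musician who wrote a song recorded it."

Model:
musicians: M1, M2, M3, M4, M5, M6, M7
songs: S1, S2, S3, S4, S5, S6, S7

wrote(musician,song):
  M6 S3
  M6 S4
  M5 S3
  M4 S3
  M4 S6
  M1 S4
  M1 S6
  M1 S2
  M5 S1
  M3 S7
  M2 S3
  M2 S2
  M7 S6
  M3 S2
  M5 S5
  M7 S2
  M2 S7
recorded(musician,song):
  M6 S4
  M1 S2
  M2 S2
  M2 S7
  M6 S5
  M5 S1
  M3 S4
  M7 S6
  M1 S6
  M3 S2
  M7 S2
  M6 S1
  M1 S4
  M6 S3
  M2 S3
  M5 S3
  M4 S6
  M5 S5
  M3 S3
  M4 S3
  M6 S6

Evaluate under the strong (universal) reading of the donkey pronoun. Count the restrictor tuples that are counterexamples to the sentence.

1

"it" takes "a song" as antecedent — a donkey pronoun bound across the clause boundary.
Strong reading: for every (m,s) with wrote(m,s), recorded(m,s).
Restrictor pairs: (M1,S2) ✓  (M1,S4) ✓  (M1,S6) ✓  (M2,S2) ✓  (M2,S3) ✓  (M2,S7) ✓  (M3,S2) ✓  (M3,S7) ✗  (M4,S3) ✓  (M4,S6) ✓  (M5,S1) ✓  (M5,S3) ✓  (M5,S5) ✓  (M6,S3) ✓  (M6,S4) ✓  (M7,S2) ✓  (M7,S6) ✓
Counterexamples (restrictor pairs failing the scope): 1.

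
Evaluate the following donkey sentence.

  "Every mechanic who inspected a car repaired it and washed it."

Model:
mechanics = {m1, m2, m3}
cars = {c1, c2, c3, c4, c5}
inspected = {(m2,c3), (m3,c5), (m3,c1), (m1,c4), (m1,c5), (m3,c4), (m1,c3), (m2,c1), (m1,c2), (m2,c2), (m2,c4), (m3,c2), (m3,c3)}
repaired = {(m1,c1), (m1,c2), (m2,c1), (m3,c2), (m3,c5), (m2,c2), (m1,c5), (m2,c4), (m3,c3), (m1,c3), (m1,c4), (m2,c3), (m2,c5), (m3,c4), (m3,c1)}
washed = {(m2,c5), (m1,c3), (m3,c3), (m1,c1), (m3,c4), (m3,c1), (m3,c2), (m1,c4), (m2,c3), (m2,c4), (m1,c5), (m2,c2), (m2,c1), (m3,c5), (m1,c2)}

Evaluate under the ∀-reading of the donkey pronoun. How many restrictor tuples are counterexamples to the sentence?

"it" takes "a car" as antecedent — a donkey pronoun bound across the clause boundary.
Strong reading: for every (m,c) with inspected(m,c), repaired(m,c) ∧ washed(m,c).
Restrictor pairs: (m1,c2) ✓  (m1,c3) ✓  (m1,c4) ✓  (m1,c5) ✓  (m2,c1) ✓  (m2,c2) ✓  (m2,c3) ✓  (m2,c4) ✓  (m3,c1) ✓  (m3,c2) ✓  (m3,c3) ✓  (m3,c4) ✓  (m3,c5) ✓
Counterexamples (restrictor pairs failing the scope): 0.

0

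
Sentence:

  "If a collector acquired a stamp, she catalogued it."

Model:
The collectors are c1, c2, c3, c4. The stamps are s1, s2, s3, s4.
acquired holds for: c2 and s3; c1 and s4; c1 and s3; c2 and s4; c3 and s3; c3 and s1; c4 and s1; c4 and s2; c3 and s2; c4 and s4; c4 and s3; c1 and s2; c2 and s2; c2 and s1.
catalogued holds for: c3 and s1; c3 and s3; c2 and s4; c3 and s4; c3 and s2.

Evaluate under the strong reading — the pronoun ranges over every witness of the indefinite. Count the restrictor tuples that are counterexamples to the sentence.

10

"it" takes "a stamp" as antecedent — a donkey pronoun bound across the clause boundary.
Strong reading: for every (c,s) with acquired(c,s), catalogued(c,s).
Restrictor pairs: (c1,s2) ✗  (c1,s3) ✗  (c1,s4) ✗  (c2,s1) ✗  (c2,s2) ✗  (c2,s3) ✗  (c2,s4) ✓  (c3,s1) ✓  (c3,s2) ✓  (c3,s3) ✓  (c4,s1) ✗  (c4,s2) ✗  (c4,s3) ✗  (c4,s4) ✗
Counterexamples (restrictor pairs failing the scope): 10.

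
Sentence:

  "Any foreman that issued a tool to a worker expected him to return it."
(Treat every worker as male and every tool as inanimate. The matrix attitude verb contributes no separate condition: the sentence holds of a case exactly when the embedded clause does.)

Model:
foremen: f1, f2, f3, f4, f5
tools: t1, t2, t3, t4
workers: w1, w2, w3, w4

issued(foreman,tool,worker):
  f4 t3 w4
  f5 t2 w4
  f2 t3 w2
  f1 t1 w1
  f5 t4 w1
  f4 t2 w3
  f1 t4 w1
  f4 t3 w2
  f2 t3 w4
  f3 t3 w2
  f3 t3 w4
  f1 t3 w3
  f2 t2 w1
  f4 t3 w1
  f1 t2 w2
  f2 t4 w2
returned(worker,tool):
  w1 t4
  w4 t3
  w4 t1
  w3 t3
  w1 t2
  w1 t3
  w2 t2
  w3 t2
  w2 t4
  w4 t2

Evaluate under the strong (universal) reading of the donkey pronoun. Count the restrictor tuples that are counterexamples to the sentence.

"him" takes "a worker" as antecedent and "it" takes "a tool"; both are donkey pronouns co-varying with the restrictor.
Strong reading: for every (f,t,w) with issued(f,t,w), returned(w,t).
Restrictor triples: (f1,t1,w1)→returned(w1,t1) ✗  (f1,t2,w2)→returned(w2,t2) ✓  (f1,t3,w3)→returned(w3,t3) ✓  (f1,t4,w1)→returned(w1,t4) ✓  (f2,t2,w1)→returned(w1,t2) ✓  (f2,t3,w2)→returned(w2,t3) ✗  (f2,t3,w4)→returned(w4,t3) ✓  (f2,t4,w2)→returned(w2,t4) ✓  (f3,t3,w2)→returned(w2,t3) ✗  (f3,t3,w4)→returned(w4,t3) ✓  (f4,t2,w3)→returned(w3,t2) ✓  (f4,t3,w1)→returned(w1,t3) ✓  (f4,t3,w2)→returned(w2,t3) ✗  (f4,t3,w4)→returned(w4,t3) ✓  (f5,t2,w4)→returned(w4,t2) ✓  (f5,t4,w1)→returned(w1,t4) ✓
Counterexamples (restrictor triples failing the scope): 4.

4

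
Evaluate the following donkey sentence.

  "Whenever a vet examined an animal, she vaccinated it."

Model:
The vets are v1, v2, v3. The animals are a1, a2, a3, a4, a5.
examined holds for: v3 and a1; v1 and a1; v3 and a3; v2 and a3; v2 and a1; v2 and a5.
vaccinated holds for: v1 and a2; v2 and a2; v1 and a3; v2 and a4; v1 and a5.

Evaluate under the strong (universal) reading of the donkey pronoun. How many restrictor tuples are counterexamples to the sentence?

"it" takes "an animal" as antecedent — a donkey pronoun bound across the clause boundary.
Strong reading: for every (v,a) with examined(v,a), vaccinated(v,a).
Restrictor pairs: (v1,a1) ✗  (v2,a1) ✗  (v2,a3) ✗  (v2,a5) ✗  (v3,a1) ✗  (v3,a3) ✗
Counterexamples (restrictor pairs failing the scope): 6.

6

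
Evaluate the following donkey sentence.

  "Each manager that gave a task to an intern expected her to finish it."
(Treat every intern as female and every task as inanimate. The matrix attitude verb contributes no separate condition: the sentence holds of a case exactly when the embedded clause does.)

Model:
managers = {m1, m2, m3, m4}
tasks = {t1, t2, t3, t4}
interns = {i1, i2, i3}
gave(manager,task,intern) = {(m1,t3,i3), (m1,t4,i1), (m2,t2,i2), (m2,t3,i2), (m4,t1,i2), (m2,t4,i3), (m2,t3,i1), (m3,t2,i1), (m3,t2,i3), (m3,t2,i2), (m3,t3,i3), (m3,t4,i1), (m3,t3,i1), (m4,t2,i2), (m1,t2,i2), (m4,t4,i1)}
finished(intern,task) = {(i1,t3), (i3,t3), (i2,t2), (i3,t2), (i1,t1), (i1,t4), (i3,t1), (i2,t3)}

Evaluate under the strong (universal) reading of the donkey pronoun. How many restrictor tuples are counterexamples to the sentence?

3

"her" takes "an intern" as antecedent and "it" takes "a task"; both are donkey pronouns co-varying with the restrictor.
Strong reading: for every (m,t,i) with gave(m,t,i), finished(i,t).
Restrictor triples: (m1,t2,i2)→finished(i2,t2) ✓  (m1,t3,i3)→finished(i3,t3) ✓  (m1,t4,i1)→finished(i1,t4) ✓  (m2,t2,i2)→finished(i2,t2) ✓  (m2,t3,i1)→finished(i1,t3) ✓  (m2,t3,i2)→finished(i2,t3) ✓  (m2,t4,i3)→finished(i3,t4) ✗  (m3,t2,i1)→finished(i1,t2) ✗  (m3,t2,i2)→finished(i2,t2) ✓  (m3,t2,i3)→finished(i3,t2) ✓  (m3,t3,i1)→finished(i1,t3) ✓  (m3,t3,i3)→finished(i3,t3) ✓  (m3,t4,i1)→finished(i1,t4) ✓  (m4,t1,i2)→finished(i2,t1) ✗  (m4,t2,i2)→finished(i2,t2) ✓  (m4,t4,i1)→finished(i1,t4) ✓
Counterexamples (restrictor triples failing the scope): 3.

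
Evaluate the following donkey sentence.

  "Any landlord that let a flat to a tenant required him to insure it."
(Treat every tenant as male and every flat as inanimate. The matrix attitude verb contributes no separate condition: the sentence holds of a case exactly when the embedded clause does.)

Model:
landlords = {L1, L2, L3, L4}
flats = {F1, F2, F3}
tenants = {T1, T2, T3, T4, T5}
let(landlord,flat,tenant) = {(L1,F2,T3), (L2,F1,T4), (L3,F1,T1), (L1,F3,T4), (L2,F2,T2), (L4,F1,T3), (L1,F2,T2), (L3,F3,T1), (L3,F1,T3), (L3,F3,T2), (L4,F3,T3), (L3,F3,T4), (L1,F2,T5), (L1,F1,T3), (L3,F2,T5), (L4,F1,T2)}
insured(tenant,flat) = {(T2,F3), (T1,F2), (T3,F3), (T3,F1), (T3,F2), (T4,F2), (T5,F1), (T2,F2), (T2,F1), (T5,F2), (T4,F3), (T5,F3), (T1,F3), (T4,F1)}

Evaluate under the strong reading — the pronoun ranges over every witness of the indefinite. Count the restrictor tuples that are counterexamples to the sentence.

"him" takes "a tenant" as antecedent and "it" takes "a flat"; both are donkey pronouns co-varying with the restrictor.
Strong reading: for every (l,f,t) with let(l,f,t), insured(t,f).
Restrictor triples: (L1,F1,T3)→insured(T3,F1) ✓  (L1,F2,T2)→insured(T2,F2) ✓  (L1,F2,T3)→insured(T3,F2) ✓  (L1,F2,T5)→insured(T5,F2) ✓  (L1,F3,T4)→insured(T4,F3) ✓  (L2,F1,T4)→insured(T4,F1) ✓  (L2,F2,T2)→insured(T2,F2) ✓  (L3,F1,T1)→insured(T1,F1) ✗  (L3,F1,T3)→insured(T3,F1) ✓  (L3,F2,T5)→insured(T5,F2) ✓  (L3,F3,T1)→insured(T1,F3) ✓  (L3,F3,T2)→insured(T2,F3) ✓  (L3,F3,T4)→insured(T4,F3) ✓  (L4,F1,T2)→insured(T2,F1) ✓  (L4,F1,T3)→insured(T3,F1) ✓  (L4,F3,T3)→insured(T3,F3) ✓
Counterexamples (restrictor triples failing the scope): 1.

1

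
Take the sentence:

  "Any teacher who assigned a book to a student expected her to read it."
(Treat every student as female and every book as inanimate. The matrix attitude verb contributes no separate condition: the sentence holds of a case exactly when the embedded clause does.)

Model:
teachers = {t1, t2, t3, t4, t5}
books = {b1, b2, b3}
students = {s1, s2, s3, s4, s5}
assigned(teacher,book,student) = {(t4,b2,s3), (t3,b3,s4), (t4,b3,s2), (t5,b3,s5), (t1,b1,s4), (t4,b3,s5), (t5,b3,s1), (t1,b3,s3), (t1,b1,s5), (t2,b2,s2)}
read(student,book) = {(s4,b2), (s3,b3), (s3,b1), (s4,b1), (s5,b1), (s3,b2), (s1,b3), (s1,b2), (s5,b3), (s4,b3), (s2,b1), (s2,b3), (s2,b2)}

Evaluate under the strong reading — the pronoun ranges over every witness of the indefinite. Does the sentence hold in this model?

True

"her" takes "a student" as antecedent and "it" takes "a book"; both are donkey pronouns co-varying with the restrictor.
Strong reading: for every (t,b,s) with assigned(t,b,s), read(s,b).
Restrictor triples: (t1,b1,s4)→read(s4,b1) ✓  (t1,b1,s5)→read(s5,b1) ✓  (t1,b3,s3)→read(s3,b3) ✓  (t2,b2,s2)→read(s2,b2) ✓  (t3,b3,s4)→read(s4,b3) ✓  (t4,b2,s3)→read(s3,b2) ✓  (t4,b3,s2)→read(s2,b3) ✓  (t4,b3,s5)→read(s5,b3) ✓  (t5,b3,s1)→read(s1,b3) ✓  (t5,b3,s5)→read(s5,b3) ✓
Every restrictor triple satisfies the scope.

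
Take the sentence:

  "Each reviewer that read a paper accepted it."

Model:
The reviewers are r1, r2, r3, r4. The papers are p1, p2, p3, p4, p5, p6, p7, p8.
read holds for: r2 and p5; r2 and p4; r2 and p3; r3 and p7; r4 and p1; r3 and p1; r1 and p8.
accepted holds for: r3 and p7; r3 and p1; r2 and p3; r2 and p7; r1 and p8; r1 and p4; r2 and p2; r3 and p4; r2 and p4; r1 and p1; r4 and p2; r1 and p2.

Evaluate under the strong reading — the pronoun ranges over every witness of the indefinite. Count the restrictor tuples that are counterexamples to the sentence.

2

"it" takes "a paper" as antecedent — a donkey pronoun bound across the clause boundary.
Strong reading: for every (r,p) with read(r,p), accepted(r,p).
Restrictor pairs: (r1,p8) ✓  (r2,p3) ✓  (r2,p4) ✓  (r2,p5) ✗  (r3,p1) ✓  (r3,p7) ✓  (r4,p1) ✗
Counterexamples (restrictor pairs failing the scope): 2.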